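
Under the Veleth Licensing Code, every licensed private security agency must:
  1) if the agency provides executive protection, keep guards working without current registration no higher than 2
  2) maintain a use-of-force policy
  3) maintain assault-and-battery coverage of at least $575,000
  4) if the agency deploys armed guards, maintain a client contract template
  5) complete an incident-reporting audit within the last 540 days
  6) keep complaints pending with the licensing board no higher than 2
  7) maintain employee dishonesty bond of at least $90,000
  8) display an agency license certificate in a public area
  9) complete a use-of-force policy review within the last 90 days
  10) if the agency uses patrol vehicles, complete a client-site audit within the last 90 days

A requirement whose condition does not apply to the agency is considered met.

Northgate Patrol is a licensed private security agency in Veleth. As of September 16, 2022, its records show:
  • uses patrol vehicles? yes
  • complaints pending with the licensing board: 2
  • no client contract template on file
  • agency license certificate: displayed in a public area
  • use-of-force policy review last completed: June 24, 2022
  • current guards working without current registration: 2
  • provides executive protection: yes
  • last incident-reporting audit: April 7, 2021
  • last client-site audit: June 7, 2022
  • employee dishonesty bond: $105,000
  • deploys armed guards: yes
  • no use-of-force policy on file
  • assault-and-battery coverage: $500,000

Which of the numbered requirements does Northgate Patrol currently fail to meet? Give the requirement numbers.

2, 3, 4, 10

1. condition 'provides executive protection' holds; guards working without current registration 2 ≤ 2 → met
2. use-of-force policy absent → not met
3. assault-and-battery coverage $500,000 < $575,000 → not met
4. condition 'deploys armed guards' holds; client contract template absent → not met
5. incident-reporting audit 527 days ago vs limit 540 → met
6. complaints pending with the licensing board 2 ≤ 2 → met
7. employee dishonesty bond $105,000 ≥ $90,000 → met
8. agency license certificate present → met
9. use-of-force policy review 84 days ago vs limit 90 → met
10. condition 'uses patrol vehicles' holds; client-site audit 101 days ago vs limit 90 → not met
Not met: 2, 3, 4, 10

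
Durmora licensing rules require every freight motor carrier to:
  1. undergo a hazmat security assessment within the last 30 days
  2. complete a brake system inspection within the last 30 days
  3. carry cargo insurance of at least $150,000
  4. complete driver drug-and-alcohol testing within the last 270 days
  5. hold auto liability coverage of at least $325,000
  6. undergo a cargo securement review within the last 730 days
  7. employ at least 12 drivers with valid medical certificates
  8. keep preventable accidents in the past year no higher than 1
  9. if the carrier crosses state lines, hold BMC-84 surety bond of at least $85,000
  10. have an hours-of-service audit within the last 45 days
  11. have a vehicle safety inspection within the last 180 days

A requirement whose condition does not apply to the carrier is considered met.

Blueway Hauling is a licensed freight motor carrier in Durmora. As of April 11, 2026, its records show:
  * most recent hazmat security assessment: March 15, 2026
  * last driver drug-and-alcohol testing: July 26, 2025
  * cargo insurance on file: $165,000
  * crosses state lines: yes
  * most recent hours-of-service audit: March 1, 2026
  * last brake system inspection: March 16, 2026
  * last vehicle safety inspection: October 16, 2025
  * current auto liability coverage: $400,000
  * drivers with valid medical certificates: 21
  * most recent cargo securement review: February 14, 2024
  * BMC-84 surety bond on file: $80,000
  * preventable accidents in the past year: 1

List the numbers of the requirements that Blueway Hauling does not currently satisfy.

1. hazmat security assessment 27 days ago vs limit 30 → met
2. brake system inspection 26 days ago vs limit 30 → met
3. cargo insurance $165,000 ≥ $150,000 → met
4. driver drug-and-alcohol testing 259 days ago vs limit 270 → met
5. auto liability coverage $400,000 ≥ $325,000 → met
6. cargo securement review 787 days ago vs limit 730 → not met
7. drivers with valid medical certificates 21 ≥ 12 → met
8. preventable accidents in the past year 1 ≤ 1 → met
9. condition 'crosses state lines' holds; BMC-84 surety bond $80,000 < $85,000 → not met
10. hours-of-service audit 41 days ago vs limit 45 → met
11. vehicle safety inspection 177 days ago vs limit 180 → met
Not met: 6, 9

6, 9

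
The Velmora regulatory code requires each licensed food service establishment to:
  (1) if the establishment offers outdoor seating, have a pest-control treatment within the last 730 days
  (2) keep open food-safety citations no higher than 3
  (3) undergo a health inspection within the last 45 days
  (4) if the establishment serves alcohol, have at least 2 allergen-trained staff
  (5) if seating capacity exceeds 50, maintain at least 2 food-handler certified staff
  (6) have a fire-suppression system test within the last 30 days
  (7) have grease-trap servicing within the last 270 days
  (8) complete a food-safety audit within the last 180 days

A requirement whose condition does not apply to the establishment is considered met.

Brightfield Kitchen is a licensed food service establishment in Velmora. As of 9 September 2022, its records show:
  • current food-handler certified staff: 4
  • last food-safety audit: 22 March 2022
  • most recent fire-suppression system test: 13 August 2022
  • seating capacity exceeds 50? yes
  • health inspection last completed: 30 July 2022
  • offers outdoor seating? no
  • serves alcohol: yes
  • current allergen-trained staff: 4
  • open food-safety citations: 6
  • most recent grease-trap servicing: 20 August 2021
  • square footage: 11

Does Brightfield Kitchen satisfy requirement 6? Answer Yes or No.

6. fire-suppression system test 27 days ago vs limit 30 → met

Yes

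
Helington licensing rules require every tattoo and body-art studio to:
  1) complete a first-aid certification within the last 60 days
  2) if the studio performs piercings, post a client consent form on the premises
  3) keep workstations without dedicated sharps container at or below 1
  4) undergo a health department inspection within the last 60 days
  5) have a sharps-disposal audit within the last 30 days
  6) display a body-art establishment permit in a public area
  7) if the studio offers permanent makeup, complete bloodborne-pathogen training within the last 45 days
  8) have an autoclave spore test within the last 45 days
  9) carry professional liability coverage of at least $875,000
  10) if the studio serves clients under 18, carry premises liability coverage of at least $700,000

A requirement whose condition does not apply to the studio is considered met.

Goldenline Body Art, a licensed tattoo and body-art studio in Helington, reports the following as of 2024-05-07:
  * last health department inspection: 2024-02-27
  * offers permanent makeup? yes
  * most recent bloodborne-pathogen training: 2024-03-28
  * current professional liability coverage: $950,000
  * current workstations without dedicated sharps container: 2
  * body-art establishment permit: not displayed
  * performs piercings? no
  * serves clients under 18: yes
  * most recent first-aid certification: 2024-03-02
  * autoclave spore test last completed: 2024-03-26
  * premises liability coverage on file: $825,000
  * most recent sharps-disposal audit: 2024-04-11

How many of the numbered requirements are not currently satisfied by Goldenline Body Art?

4

1. first-aid certification 66 days ago vs limit 60 → not met
2. condition 'performs piercings' does not hold → requirement n/a → met
3. workstations without dedicated sharps container 2 > 1 → not met
4. health department inspection 70 days ago vs limit 60 → not met
5. sharps-disposal audit 26 days ago vs limit 30 → met
6. body-art establishment permit absent → not met
7. condition 'offers permanent makeup' holds; bloodborne-pathogen training 40 days ago vs limit 45 → met
8. autoclave spore test 42 days ago vs limit 45 → met
9. professional liability coverage $950,000 ≥ $875,000 → met
10. condition 'serves clients under 18' holds; premises liability coverage $825,000 ≥ $700,000 → met
Not met: 4 of 10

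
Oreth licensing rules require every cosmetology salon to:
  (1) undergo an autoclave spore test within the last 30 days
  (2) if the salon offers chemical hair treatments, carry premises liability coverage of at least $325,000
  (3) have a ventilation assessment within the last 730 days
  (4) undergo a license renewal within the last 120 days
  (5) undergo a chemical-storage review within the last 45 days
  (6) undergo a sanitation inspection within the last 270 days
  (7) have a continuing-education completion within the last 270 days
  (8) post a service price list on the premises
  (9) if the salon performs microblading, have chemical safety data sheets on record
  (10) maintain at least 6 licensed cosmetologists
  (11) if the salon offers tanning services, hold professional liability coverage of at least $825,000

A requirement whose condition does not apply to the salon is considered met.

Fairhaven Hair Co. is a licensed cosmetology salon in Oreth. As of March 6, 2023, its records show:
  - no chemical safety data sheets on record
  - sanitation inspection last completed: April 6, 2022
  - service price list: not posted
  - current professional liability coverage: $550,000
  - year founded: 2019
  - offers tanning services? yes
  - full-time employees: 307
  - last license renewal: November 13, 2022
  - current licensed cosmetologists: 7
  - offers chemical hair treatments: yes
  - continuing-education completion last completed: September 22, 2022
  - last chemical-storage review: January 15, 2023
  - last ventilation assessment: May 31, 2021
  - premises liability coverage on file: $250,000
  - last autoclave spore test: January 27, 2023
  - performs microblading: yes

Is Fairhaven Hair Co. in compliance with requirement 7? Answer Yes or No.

Yes

7. continuing-education completion 165 days ago vs limit 270 → met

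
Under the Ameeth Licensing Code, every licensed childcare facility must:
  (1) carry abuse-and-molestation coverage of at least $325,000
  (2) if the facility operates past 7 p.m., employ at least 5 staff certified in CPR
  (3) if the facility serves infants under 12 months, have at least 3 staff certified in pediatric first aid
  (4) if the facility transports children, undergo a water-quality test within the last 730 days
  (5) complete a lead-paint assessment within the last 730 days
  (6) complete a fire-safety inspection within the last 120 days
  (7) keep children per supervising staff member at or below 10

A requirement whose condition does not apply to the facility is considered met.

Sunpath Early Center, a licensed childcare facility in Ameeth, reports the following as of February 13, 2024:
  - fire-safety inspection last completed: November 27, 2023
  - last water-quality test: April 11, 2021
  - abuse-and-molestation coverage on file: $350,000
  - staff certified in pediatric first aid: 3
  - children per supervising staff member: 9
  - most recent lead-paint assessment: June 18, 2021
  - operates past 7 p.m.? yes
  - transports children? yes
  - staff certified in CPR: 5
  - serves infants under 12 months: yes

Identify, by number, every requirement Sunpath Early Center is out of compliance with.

4, 5

1. abuse-and-molestation coverage $350,000 ≥ $325,000 → met
2. condition 'operates past 7 p.m.' holds; staff certified in CPR 5 ≥ 5 → met
3. condition 'serves infants under 12 months' holds; staff certified in pediatric first aid 3 ≥ 3 → met
4. condition 'transports children' holds; water-quality test 1038 days ago vs limit 730 → not met
5. lead-paint assessment 970 days ago vs limit 730 → not met
6. fire-safety inspection 78 days ago vs limit 120 → met
7. children per supervising staff member 9 ≤ 10 → met
Not met: 4, 5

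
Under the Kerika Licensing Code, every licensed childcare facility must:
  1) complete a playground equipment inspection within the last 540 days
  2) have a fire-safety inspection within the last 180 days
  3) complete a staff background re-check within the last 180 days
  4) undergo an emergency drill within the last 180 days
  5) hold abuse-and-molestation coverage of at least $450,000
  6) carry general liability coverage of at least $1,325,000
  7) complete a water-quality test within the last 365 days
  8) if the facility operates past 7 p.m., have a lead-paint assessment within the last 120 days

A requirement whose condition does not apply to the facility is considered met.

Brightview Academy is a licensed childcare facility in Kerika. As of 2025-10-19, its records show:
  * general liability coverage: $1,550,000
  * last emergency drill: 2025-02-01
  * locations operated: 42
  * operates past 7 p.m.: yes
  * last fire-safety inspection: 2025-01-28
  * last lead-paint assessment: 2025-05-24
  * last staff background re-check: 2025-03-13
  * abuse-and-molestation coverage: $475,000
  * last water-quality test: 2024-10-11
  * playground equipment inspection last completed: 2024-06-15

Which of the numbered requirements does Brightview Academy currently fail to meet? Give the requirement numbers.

2, 3, 4, 7, 8

1. playground equipment inspection 491 days ago vs limit 540 → met
2. fire-safety inspection 264 days ago vs limit 180 → not met
3. staff background re-check 220 days ago vs limit 180 → not met
4. emergency drill 260 days ago vs limit 180 → not met
5. abuse-and-molestation coverage $475,000 ≥ $450,000 → met
6. general liability coverage $1,550,000 ≥ $1,325,000 → met
7. water-quality test 373 days ago vs limit 365 → not met
8. condition 'operates past 7 p.m.' holds; lead-paint assessment 148 days ago vs limit 120 → not met
Not met: 2, 3, 4, 7, 8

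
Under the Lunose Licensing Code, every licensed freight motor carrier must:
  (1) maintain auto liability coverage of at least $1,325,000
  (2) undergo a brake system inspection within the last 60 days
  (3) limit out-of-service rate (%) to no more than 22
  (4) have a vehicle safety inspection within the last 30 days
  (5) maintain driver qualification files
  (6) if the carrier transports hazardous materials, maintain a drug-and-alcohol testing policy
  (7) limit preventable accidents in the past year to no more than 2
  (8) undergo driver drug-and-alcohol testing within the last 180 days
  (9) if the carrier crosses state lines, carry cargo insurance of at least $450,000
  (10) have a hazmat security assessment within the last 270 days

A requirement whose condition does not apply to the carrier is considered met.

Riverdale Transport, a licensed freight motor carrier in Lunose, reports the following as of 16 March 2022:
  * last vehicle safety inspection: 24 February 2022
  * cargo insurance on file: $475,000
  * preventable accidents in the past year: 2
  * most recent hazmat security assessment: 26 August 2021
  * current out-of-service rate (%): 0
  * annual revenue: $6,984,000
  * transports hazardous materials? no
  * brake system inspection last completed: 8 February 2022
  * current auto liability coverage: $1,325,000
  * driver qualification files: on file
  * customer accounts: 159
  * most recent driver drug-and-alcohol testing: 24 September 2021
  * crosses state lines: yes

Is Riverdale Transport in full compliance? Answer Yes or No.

1. auto liability coverage $1,325,000 ≥ $1,325,000 → met
2. brake system inspection 36 days ago vs limit 60 → met
3. out-of-service rate (%) 0 ≤ 22 → met
4. vehicle safety inspection 20 days ago vs limit 30 → met
5. driver qualification files present → met
6. condition 'transports hazardous materials' does not hold → requirement n/a → met
7. preventable accidents in the past year 2 ≤ 2 → met
8. driver drug-and-alcohol testing 173 days ago vs limit 180 → met
9. condition 'crosses state lines' holds; cargo insurance $475,000 ≥ $450,000 → met
10. hazmat security assessment 202 days ago vs limit 270 → met
All met.

Yes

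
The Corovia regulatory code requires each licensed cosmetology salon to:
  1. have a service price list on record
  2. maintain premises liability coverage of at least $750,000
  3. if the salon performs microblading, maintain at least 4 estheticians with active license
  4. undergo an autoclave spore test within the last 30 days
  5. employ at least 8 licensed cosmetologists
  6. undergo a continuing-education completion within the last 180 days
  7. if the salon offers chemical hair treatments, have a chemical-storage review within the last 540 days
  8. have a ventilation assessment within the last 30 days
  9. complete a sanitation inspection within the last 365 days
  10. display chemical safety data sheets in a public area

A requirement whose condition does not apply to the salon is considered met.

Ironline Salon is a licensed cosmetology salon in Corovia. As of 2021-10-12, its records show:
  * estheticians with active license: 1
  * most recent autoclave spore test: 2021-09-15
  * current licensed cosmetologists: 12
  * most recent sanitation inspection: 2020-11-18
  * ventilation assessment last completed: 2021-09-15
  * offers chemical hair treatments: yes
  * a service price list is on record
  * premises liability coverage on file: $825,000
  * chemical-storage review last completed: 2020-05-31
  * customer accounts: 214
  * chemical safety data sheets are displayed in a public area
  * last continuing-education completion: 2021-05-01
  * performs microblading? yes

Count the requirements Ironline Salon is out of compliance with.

1

1. service price list present → met
2. premises liability coverage $825,000 ≥ $750,000 → met
3. condition 'performs microblading' holds; estheticians with active license 1 < 4 → not met
4. autoclave spore test 27 days ago vs limit 30 → met
5. licensed cosmetologists 12 ≥ 8 → met
6. continuing-education completion 164 days ago vs limit 180 → met
7. condition 'offers chemical hair treatments' holds; chemical-storage review 499 days ago vs limit 540 → met
8. ventilation assessment 27 days ago vs limit 30 → met
9. sanitation inspection 328 days ago vs limit 365 → met
10. chemical safety data sheets present → met
Not met: 1 of 10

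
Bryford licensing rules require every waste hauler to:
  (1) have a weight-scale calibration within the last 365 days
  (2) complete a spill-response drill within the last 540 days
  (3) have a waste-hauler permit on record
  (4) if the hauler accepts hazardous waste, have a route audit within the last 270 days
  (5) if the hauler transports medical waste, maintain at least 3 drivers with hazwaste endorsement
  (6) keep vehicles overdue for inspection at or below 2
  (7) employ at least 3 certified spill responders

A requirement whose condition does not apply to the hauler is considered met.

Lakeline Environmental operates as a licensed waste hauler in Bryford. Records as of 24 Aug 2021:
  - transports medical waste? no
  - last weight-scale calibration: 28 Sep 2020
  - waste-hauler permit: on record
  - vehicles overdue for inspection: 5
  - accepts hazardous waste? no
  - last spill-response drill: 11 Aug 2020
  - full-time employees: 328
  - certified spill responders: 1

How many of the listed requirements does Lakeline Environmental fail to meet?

1. weight-scale calibration 330 days ago vs limit 365 → met
2. spill-response drill 378 days ago vs limit 540 → met
3. waste-hauler permit present → met
4. condition 'accepts hazardous waste' does not hold → requirement n/a → met
5. condition 'transports medical waste' does not hold → requirement n/a → met
6. vehicles overdue for inspection 5 > 2 → not met
7. certified spill responders 1 < 3 → not met
Not met: 2 of 7

2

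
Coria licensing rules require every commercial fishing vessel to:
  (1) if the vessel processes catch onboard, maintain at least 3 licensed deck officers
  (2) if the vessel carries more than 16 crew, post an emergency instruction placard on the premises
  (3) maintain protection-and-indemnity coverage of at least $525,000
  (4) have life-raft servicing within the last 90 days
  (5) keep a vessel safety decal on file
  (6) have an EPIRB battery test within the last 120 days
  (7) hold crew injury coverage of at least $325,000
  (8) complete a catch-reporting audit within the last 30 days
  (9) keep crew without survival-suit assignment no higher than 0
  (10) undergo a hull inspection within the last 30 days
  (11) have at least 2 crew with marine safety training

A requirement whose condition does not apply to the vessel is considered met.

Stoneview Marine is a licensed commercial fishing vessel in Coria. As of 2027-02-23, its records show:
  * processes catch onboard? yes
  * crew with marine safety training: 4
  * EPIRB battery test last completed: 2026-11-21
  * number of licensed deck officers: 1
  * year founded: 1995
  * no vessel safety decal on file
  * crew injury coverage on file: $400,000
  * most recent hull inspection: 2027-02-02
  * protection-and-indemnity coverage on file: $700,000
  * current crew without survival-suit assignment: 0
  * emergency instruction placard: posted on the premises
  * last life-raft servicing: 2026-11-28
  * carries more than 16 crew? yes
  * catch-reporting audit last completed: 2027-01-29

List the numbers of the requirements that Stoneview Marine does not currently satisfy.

1. condition 'processes catch onboard' holds; licensed deck officers 1 < 3 → not met
2. condition 'carries more than 16 crew' holds; emergency instruction placard present → met
3. protection-and-indemnity coverage $700,000 ≥ $525,000 → met
4. life-raft servicing 87 days ago vs limit 90 → met
5. vessel safety decal absent → not met
6. EPIRB battery test 94 days ago vs limit 120 → met
7. crew injury coverage $400,000 ≥ $325,000 → met
8. catch-reporting audit 25 days ago vs limit 30 → met
9. crew without survival-suit assignment 0 ≤ 0 → met
10. hull inspection 21 days ago vs limit 30 → met
11. crew with marine safety training 4 ≥ 2 → met
Not met: 1, 5

1, 5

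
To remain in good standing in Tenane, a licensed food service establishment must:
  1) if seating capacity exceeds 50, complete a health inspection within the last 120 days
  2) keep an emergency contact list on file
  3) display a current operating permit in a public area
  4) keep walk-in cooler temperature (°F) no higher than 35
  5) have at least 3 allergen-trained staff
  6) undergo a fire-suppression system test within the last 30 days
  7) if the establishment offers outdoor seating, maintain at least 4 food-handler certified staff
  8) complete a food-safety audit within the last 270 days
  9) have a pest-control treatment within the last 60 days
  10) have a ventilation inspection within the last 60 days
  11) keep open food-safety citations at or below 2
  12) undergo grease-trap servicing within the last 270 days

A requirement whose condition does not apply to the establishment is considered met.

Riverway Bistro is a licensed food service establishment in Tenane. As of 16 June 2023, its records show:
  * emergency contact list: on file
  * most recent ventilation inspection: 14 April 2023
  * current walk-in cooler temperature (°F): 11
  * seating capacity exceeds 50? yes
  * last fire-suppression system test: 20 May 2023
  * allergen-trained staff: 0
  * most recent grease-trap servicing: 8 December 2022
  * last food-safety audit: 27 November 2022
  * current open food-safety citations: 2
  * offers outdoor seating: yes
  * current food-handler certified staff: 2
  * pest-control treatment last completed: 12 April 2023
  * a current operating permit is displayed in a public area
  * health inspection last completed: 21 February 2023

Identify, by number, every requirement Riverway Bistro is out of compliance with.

1. condition 'seating capacity exceeds 50' holds; health inspection 115 days ago vs limit 120 → met
2. emergency contact list present → met
3. current operating permit present → met
4. walk-in cooler temperature (°F) 11 ≤ 35 → met
5. allergen-trained staff 0 < 3 → not met
6. fire-suppression system test 27 days ago vs limit 30 → met
7. condition 'offers outdoor seating' holds; food-handler certified staff 2 < 4 → not met
8. food-safety audit 201 days ago vs limit 270 → met
9. pest-control treatment 65 days ago vs limit 60 → not met
10. ventilation inspection 63 days ago vs limit 60 → not met
11. open food-safety citations 2 ≤ 2 → met
12. grease-trap servicing 190 days ago vs limit 270 → met
Not met: 5, 7, 9, 10

5, 7, 9, 10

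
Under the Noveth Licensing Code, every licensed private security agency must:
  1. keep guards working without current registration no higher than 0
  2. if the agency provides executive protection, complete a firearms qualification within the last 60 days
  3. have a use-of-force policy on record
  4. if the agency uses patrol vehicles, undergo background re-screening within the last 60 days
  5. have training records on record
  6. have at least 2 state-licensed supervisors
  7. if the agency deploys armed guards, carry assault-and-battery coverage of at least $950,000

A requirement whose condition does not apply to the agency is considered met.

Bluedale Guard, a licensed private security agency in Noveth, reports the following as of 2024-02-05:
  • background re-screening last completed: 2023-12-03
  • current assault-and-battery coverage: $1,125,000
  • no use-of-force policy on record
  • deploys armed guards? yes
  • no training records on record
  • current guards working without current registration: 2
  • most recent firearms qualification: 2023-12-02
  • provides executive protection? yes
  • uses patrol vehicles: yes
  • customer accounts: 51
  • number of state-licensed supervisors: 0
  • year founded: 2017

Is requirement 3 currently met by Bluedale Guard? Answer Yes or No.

No

3. use-of-force policy absent → not met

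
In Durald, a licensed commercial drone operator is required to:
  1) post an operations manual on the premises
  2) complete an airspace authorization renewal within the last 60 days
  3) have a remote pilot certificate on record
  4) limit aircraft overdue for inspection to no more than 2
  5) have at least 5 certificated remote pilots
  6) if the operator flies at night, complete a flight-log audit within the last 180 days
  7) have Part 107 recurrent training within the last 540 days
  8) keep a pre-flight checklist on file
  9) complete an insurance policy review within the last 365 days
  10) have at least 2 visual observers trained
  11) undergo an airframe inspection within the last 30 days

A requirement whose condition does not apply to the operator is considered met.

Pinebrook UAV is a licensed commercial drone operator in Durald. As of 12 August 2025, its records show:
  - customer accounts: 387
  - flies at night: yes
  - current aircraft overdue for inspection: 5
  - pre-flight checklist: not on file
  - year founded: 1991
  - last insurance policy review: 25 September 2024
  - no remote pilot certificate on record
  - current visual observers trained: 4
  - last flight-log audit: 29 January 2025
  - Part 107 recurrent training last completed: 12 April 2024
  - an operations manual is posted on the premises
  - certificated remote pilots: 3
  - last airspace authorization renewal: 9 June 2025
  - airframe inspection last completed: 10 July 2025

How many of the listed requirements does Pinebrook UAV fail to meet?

7

1. operations manual present → met
2. airspace authorization renewal 64 days ago vs limit 60 → not met
3. remote pilot certificate absent → not met
4. aircraft overdue for inspection 5 > 2 → not met
5. certificated remote pilots 3 < 5 → not met
6. condition 'flies at night' holds; flight-log audit 195 days ago vs limit 180 → not met
7. Part 107 recurrent training 487 days ago vs limit 540 → met
8. pre-flight checklist absent → not met
9. insurance policy review 321 days ago vs limit 365 → met
10. visual observers trained 4 ≥ 2 → met
11. airframe inspection 33 days ago vs limit 30 → not met
Not met: 7 of 11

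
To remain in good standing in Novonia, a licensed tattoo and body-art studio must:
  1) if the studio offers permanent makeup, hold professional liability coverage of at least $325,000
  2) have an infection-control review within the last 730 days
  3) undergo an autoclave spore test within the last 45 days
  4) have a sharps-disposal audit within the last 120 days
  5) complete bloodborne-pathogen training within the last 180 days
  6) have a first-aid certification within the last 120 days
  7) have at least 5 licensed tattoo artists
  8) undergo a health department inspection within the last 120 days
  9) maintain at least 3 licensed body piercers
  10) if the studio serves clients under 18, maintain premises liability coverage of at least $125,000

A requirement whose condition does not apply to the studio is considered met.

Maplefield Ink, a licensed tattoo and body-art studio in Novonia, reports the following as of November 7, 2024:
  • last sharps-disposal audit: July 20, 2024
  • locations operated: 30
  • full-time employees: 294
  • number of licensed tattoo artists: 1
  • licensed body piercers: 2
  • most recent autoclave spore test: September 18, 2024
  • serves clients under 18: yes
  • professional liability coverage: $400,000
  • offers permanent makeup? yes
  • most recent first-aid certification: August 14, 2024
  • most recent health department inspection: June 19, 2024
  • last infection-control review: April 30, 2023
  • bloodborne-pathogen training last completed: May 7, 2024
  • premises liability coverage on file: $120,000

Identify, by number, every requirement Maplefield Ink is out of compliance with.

1. condition 'offers permanent makeup' holds; professional liability coverage $400,000 ≥ $325,000 → met
2. infection-control review 557 days ago vs limit 730 → met
3. autoclave spore test 50 days ago vs limit 45 → not met
4. sharps-disposal audit 110 days ago vs limit 120 → met
5. bloodborne-pathogen training 184 days ago vs limit 180 → not met
6. first-aid certification 85 days ago vs limit 120 → met
7. licensed tattoo artists 1 < 5 → not met
8. health department inspection 141 days ago vs limit 120 → not met
9. licensed body piercers 2 < 3 → not met
10. condition 'serves clients under 18' holds; premises liability coverage $120,000 < $125,000 → not met
Not met: 3, 5, 7, 8, 9, 10

3, 5, 7, 8, 9, 10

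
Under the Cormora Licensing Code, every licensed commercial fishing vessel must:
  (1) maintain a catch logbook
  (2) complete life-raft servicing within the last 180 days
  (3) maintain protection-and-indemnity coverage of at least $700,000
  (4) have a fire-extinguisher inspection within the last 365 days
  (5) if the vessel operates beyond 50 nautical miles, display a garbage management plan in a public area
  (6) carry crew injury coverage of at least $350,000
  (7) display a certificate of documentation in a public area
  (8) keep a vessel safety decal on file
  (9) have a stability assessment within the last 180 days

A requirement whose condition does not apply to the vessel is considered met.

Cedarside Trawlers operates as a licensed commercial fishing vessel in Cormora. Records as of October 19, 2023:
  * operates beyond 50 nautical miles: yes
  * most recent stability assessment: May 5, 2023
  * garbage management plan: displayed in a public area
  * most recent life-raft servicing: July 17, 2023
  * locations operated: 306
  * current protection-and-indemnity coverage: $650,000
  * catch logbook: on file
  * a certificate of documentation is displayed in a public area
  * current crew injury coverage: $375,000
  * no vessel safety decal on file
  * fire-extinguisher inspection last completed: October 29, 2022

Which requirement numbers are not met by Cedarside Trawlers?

1. catch logbook present → met
2. life-raft servicing 94 days ago vs limit 180 → met
3. protection-and-indemnity coverage $650,000 < $700,000 → not met
4. fire-extinguisher inspection 355 days ago vs limit 365 → met
5. condition 'operates beyond 50 nautical miles' holds; garbage management plan present → met
6. crew injury coverage $375,000 ≥ $350,000 → met
7. certificate of documentation present → met
8. vessel safety decal absent → not met
9. stability assessment 167 days ago vs limit 180 → met
Not met: 3, 8

3, 8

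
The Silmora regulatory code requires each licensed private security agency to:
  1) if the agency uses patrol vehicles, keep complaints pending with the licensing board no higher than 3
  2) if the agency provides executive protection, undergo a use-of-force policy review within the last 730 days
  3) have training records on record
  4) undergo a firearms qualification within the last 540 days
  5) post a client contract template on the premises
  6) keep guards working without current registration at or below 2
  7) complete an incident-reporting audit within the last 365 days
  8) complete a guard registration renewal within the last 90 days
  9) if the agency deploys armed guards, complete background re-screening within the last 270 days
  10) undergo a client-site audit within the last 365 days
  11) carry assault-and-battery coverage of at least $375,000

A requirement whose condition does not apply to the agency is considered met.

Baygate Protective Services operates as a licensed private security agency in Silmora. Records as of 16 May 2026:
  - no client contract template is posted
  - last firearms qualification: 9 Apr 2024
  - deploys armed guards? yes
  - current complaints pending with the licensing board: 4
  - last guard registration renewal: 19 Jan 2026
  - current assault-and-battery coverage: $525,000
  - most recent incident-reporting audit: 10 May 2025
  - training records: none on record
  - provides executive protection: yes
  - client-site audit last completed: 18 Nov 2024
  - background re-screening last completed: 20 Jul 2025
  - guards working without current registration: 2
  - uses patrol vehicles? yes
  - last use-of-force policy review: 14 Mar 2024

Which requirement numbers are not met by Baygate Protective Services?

1, 2, 3, 4, 5, 7, 8, 9, 10

1. condition 'uses patrol vehicles' holds; complaints pending with the licensing board 4 > 3 → not met
2. condition 'provides executive protection' holds; use-of-force policy review 793 days ago vs limit 730 → not met
3. training records absent → not met
4. firearms qualification 767 days ago vs limit 540 → not met
5. client contract template absent → not met
6. guards working without current registration 2 ≤ 2 → met
7. incident-reporting audit 371 days ago vs limit 365 → not met
8. guard registration renewal 117 days ago vs limit 90 → not met
9. condition 'deploys armed guards' holds; background re-screening 300 days ago vs limit 270 → not met
10. client-site audit 544 days ago vs limit 365 → not met
11. assault-and-battery coverage $525,000 ≥ $375,000 → met
Not met: 1, 2, 3, 4, 5, 7, 8, 9, 10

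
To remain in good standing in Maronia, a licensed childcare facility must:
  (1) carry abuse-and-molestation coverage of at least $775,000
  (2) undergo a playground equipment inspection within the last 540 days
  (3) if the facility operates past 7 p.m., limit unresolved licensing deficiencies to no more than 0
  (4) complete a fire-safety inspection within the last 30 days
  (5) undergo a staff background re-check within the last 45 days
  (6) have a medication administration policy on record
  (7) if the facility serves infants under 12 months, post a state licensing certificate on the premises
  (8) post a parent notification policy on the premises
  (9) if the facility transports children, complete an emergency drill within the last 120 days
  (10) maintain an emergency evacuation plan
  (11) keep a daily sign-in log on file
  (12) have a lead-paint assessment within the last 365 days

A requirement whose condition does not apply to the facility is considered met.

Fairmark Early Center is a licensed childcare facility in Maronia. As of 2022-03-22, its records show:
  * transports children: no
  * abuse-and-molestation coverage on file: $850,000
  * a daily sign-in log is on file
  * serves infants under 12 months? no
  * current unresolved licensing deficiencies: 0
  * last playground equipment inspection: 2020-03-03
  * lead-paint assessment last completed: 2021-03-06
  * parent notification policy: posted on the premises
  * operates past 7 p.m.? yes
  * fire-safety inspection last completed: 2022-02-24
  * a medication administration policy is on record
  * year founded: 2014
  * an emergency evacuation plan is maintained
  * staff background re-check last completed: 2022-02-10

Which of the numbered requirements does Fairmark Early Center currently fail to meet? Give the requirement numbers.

2, 12

1. abuse-and-molestation coverage $850,000 ≥ $775,000 → met
2. playground equipment inspection 749 days ago vs limit 540 → not met
3. condition 'operates past 7 p.m.' holds; unresolved licensing deficiencies 0 ≤ 0 → met
4. fire-safety inspection 26 days ago vs limit 30 → met
5. staff background re-check 40 days ago vs limit 45 → met
6. medication administration policy present → met
7. condition 'serves infants under 12 months' does not hold → requirement n/a → met
8. parent notification policy present → met
9. condition 'transports children' does not hold → requirement n/a → met
10. emergency evacuation plan present → met
11. daily sign-in log present → met
12. lead-paint assessment 381 days ago vs limit 365 → not met
Not met: 2, 12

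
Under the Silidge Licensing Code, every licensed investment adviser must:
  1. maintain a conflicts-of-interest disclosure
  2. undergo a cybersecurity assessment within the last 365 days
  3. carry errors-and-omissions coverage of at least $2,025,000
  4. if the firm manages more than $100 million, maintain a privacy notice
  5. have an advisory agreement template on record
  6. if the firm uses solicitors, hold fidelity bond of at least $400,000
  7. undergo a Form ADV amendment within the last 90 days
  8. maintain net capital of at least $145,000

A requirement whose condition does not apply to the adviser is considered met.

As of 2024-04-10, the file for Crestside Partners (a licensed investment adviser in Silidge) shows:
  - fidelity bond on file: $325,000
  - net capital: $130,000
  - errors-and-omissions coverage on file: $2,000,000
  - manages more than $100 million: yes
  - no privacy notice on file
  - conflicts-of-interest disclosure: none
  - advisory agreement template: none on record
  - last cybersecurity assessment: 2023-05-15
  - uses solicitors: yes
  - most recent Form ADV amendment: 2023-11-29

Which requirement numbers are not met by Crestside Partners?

1. conflicts-of-interest disclosure absent → not met
2. cybersecurity assessment 331 days ago vs limit 365 → met
3. errors-and-omissions coverage $2,000,000 < $2,025,000 → not met
4. condition 'manages more than $100 million' holds; privacy notice absent → not met
5. advisory agreement template absent → not met
6. condition 'uses solicitors' holds; fidelity bond $325,000 < $400,000 → not met
7. Form ADV amendment 133 days ago vs limit 90 → not met
8. net capital $130,000 < $145,000 → not met
Not met: 1, 3, 4, 5, 6, 7, 8

1, 3, 4, 5, 6, 7, 8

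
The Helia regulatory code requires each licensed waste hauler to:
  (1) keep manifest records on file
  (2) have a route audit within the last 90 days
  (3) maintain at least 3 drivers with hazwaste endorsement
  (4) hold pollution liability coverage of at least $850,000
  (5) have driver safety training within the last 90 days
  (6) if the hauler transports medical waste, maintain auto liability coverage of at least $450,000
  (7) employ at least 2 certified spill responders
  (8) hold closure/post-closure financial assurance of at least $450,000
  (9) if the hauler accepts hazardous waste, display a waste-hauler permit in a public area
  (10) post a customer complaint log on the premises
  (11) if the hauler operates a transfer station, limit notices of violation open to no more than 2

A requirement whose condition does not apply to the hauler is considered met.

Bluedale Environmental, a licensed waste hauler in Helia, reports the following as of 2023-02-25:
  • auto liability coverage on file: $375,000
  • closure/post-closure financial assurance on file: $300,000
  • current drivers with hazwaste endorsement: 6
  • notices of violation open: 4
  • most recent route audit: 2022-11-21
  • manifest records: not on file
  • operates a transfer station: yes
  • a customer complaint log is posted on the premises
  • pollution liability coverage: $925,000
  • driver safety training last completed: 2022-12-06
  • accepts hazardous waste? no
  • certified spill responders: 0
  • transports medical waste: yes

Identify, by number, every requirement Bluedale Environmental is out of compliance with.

1. manifest records absent → not met
2. route audit 96 days ago vs limit 90 → not met
3. drivers with hazwaste endorsement 6 ≥ 3 → met
4. pollution liability coverage $925,000 ≥ $850,000 → met
5. driver safety training 81 days ago vs limit 90 → met
6. condition 'transports medical waste' holds; auto liability coverage $375,000 < $450,000 → not met
7. certified spill responders 0 < 2 → not met
8. closure/post-closure financial assurance $300,000 < $450,000 → not met
9. condition 'accepts hazardous waste' does not hold → requirement n/a → met
10. customer complaint log present → met
11. condition 'operates a transfer station' holds; notices of violation open 4 > 2 → not met
Not met: 1, 2, 6, 7, 8, 11

1, 2, 6, 7, 8, 11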